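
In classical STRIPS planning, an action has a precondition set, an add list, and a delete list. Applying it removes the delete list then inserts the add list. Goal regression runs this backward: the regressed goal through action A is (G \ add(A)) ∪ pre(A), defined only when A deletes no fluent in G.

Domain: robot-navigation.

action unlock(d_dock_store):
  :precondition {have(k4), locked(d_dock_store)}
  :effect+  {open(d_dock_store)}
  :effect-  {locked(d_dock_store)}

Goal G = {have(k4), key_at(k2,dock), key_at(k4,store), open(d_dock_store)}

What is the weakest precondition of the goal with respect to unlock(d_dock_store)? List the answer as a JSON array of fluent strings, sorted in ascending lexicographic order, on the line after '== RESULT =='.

Regress:
  G ∩ del = {}  (empty — regression defined)
  G \ add = {have(k4), key_at(k2,dock), key_at(k4,store), open(d_dock_store)} \ {open(d_dock_store)} = {have(k4), key_at(k2,dock), key_at(k4,store)}
  ∪ pre   = {have(k4), key_at(k2,dock), key_at(k4,store)} ∪ {have(k4), locked(d_dock_store)}
          = {have(k4), key_at(k2,dock), key_at(k4,store), locked(d_dock_store)}

== RESULT ==
["have(k4)", "key_at(k2,dock)", "key_at(k4,store)", "locked(d_dock_store)"]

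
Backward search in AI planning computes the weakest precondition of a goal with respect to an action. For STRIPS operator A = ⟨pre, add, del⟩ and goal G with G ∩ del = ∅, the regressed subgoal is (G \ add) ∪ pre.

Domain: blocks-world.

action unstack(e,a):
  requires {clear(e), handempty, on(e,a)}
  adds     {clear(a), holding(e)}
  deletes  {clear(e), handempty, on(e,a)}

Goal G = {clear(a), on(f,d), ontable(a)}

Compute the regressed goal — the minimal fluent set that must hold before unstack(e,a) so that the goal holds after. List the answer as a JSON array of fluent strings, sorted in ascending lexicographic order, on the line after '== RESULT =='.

Compute (G \ add) ∪ pre:
  G ∩ del = {}  (empty — regression defined)
  G \ add = {clear(a), on(f,d), ontable(a)} \ {clear(a), holding(e)} = {on(f,d), ontable(a)}
  ∪ pre   = {on(f,d), ontable(a)} ∪ {clear(e), handempty, on(e,a)}
          = {clear(e), handempty, on(e,a), on(f,d), ontable(a)}

== RESULT ==
["clear(e)", "handempty", "on(e,a)", "on(f,d)", "ontable(a)"]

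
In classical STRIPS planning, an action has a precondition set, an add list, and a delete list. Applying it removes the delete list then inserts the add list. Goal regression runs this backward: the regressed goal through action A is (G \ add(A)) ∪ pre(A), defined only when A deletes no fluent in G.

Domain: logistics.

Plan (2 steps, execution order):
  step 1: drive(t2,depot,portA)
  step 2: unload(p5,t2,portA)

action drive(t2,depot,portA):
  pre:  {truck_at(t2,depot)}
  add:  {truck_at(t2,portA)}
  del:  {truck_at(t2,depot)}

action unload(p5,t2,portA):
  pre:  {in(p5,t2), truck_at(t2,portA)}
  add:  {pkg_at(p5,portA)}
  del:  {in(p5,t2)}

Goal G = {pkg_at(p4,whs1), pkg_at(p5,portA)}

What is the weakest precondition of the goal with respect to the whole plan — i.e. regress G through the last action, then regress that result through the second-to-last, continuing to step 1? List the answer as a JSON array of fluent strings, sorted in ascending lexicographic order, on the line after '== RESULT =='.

Regress step by step:
  through step 2 (unload(p5,t2,portA)): drop {pkg_at(p5,portA)}, keep {pkg_at(p4,whs1)}, require {in(p5,t2), truck_at(t2,portA)}
    → {in(p5,t2), pkg_at(p4,whs1), truck_at(t2,portA)}
  through step 1 (drive(t2,depot,portA)): drop {truck_at(t2,portA)}, keep {in(p5,t2), pkg_at(p4,whs1)}, require {truck_at(t2,depot)}
    → {in(p5,t2), pkg_at(p4,whs1), truck_at(t2,depot)}

== RESULT ==
["in(p5,t2)", "pkg_at(p4,whs1)", "truck_at(t2,depot)"]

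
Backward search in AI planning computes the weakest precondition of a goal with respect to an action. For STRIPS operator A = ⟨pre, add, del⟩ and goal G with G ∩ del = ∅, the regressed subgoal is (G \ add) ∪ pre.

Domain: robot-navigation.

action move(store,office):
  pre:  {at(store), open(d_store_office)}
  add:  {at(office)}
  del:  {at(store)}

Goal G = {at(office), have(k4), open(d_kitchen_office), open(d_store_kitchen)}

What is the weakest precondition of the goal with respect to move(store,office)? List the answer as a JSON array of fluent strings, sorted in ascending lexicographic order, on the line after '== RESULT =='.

Regress:
  G ∩ del = {}  (empty — regression defined)
  G \ add = {at(office), have(k4), open(d_kitchen_office), open(d_store_kitchen)} \ {at(office)} = {have(k4), open(d_kitchen_office), open(d_store_kitchen)}
  ∪ pre   = {have(k4), open(d_kitchen_office), open(d_store_kitchen)} ∪ {at(store), open(d_store_office)}
          = {at(store), have(k4), open(d_kitchen_office), open(d_store_kitchen), open(d_store_office)}

== RESULT ==
["at(store)", "have(k4)", "open(d_kitchen_office)", "open(d_store_kitchen)", "open(d_store_office)"]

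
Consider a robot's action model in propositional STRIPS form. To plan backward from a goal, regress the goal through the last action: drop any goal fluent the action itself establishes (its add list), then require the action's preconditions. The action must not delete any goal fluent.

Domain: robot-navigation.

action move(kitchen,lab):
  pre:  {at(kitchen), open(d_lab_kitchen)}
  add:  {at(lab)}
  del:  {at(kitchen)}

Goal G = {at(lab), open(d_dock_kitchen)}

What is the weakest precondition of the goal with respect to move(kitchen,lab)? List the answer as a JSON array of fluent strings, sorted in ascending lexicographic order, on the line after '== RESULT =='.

Compute (G \ add) ∪ pre:
  G ∩ del = {}  (empty — regression defined)
  G \ add = {at(lab), open(d_dock_kitchen)} \ {at(lab)} = {open(d_dock_kitchen)}
  ∪ pre   = {open(d_dock_kitchen)} ∪ {at(kitchen), open(d_lab_kitchen)}
          = {at(kitchen), open(d_dock_kitchen), open(d_lab_kitchen)}

== RESULT ==
["at(kitchen)", "open(d_dock_kitchen)", "open(d_lab_kitchen)"]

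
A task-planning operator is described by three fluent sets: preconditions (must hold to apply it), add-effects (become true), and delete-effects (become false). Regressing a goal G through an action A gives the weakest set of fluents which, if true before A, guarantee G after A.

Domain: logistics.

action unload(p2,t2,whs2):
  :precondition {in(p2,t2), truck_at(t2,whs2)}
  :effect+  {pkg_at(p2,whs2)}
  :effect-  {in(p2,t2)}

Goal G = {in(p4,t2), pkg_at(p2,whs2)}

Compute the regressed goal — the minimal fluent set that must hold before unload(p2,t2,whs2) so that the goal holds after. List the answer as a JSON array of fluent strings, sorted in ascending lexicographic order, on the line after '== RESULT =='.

Regress:
  G ∩ del = {}  (empty — regression defined)
  G \ add = {in(p4,t2), pkg_at(p2,whs2)} \ {pkg_at(p2,whs2)} = {in(p4,t2)}
  ∪ pre   = {in(p4,t2)} ∪ {in(p2,t2), truck_at(t2,whs2)}
          = {in(p2,t2), in(p4,t2), truck_at(t2,whs2)}

== RESULT ==
["in(p2,t2)", "in(p4,t2)", "truck_at(t2,whs2)"]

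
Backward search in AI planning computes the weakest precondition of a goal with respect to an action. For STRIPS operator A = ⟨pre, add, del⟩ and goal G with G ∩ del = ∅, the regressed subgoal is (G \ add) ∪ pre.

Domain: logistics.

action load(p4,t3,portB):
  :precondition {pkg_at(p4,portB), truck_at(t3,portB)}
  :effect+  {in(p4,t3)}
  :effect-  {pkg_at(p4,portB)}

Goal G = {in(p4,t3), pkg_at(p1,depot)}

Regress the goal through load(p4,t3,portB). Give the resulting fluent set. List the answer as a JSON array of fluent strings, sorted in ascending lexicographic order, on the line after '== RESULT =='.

Regress:
  G ∩ del = {}  (empty — regression defined)
  G \ add = {in(p4,t3), pkg_at(p1,depot)} \ {in(p4,t3)} = {pkg_at(p1,depot)}
  ∪ pre   = {pkg_at(p1,depot)} ∪ {pkg_at(p4,portB), truck_at(t3,portB)}
          = {pkg_at(p1,depot), pkg_at(p4,portB), truck_at(t3,portB)}

== RESULT ==
["pkg_at(p1,depot)", "pkg_at(p4,portB)", "truck_at(t3,portB)"]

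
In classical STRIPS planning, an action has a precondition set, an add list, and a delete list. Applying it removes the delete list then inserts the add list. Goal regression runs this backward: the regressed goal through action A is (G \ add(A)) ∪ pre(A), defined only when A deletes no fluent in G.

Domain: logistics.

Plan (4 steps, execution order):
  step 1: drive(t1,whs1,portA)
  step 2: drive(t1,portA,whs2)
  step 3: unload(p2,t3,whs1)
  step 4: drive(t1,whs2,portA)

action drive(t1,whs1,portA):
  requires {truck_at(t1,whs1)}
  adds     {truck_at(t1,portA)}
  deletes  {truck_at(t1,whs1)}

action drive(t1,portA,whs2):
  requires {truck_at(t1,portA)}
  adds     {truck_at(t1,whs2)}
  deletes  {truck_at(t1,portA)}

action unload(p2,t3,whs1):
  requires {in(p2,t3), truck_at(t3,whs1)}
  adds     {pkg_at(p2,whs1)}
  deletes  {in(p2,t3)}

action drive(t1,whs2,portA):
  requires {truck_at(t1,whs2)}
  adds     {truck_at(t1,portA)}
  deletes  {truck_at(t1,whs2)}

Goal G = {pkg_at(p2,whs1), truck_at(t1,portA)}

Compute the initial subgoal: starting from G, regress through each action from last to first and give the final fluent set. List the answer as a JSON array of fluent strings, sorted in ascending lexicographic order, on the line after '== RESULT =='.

Work backward from the goal:
  through step 4 (drive(t1,whs2,portA)): drop {truck_at(t1,portA)}, keep {pkg_at(p2,whs1)}, require {truck_at(t1,whs2)}
    → {pkg_at(p2,whs1), truck_at(t1,whs2)}
  through step 3 (unload(p2,t3,whs1)): drop {pkg_at(p2,whs1)}, keep {truck_at(t1,whs2)}, require {in(p2,t3), truck_at(t3,whs1)}
    → {in(p2,t3), truck_at(t1,whs2), truck_at(t3,whs1)}
  through step 2 (drive(t1,portA,whs2)): drop {truck_at(t1,whs2)}, keep {in(p2,t3), truck_at(t3,whs1)}, require {truck_at(t1,portA)}
    → {in(p2,t3), truck_at(t1,portA), truck_at(t3,whs1)}
  through step 1 (drive(t1,whs1,portA)): drop {truck_at(t1,portA)}, keep {in(p2,t3), truck_at(t3,whs1)}, require {truck_at(t1,whs1)}
    → {in(p2,t3), truck_at(t1,whs1), truck_at(t3,whs1)}

== RESULT ==
["in(p2,t3)", "truck_at(t1,whs1)", "truck_at(t3,whs1)"]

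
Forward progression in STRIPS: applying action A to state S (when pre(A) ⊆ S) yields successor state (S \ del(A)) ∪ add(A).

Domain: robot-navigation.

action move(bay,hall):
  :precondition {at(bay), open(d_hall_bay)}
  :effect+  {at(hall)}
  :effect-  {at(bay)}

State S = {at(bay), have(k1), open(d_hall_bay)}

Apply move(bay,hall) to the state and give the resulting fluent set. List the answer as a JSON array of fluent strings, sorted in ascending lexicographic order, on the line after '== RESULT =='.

Progress:
  pre ⊆ S: {at(bay), open(d_hall_bay)} ⊆ S  — applicable
  S \ del = {have(k1), open(d_hall_bay)}
  ∪ add   = {at(hall), have(k1), open(d_hall_bay)}

== RESULT ==
["at(hall)", "have(k1)", "open(d_hall_bay)"]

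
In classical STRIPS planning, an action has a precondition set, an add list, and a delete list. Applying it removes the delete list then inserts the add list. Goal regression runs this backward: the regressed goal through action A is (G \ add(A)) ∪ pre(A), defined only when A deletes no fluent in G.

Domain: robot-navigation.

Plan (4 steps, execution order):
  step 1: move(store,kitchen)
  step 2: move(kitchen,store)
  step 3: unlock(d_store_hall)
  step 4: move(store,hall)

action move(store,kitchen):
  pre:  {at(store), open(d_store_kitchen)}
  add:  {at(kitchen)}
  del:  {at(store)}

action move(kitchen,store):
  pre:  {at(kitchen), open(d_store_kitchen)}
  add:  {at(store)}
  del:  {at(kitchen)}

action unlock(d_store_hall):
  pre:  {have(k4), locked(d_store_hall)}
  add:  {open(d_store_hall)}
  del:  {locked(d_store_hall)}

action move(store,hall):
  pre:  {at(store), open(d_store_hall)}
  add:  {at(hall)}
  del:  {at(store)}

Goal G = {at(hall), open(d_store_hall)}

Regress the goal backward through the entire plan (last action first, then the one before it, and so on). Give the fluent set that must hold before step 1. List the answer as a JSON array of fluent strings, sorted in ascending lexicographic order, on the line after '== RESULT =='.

Work backward from the goal:
  through step 4 (move(store,hall)): drop {at(hall)}, keep {open(d_store_hall)}, require {at(store), open(d_store_hall)}
    → {at(store), open(d_store_hall)}
  through step 3 (unlock(d_store_hall)): drop {open(d_store_hall)}, keep {at(store)}, require {have(k4), locked(d_store_hall)}
    → {at(store), have(k4), locked(d_store_hall)}
  through step 2 (move(kitchen,store)): drop {at(store)}, keep {have(k4), locked(d_store_hall)}, require {at(kitchen), open(d_store_kitchen)}
    → {at(kitchen), have(k4), locked(d_store_hall), open(d_store_kitchen)}
  through step 1 (move(store,kitchen)): drop {at(kitchen)}, keep {have(k4), locked(d_store_hall), open(d_store_kitchen)}, require {at(store), open(d_store_kitchen)}
    → {at(store), have(k4), locked(d_store_hall), open(d_store_kitchen)}

== RESULT ==
["at(store)", "have(k4)", "locked(d_store_hall)", "open(d_store_kitchen)"]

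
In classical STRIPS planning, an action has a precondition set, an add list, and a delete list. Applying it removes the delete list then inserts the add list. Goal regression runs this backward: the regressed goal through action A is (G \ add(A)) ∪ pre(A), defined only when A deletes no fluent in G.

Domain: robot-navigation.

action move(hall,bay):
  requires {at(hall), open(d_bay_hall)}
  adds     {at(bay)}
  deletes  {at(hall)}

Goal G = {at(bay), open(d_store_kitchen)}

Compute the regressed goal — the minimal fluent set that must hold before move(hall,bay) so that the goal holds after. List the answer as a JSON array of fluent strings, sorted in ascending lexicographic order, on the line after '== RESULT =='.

Compute (G \ add) ∪ pre:
  G ∩ del = {}  (empty — regression defined)
  G \ add = {at(bay), open(d_store_kitchen)} \ {at(bay)} = {open(d_store_kitchen)}
  ∪ pre   = {open(d_store_kitchen)} ∪ {at(hall), open(d_bay_hall)}
          = {at(hall), open(d_bay_hall), open(d_store_kitchen)}

== RESULT ==
["at(hall)", "open(d_bay_hall)", "open(d_store_kitchen)"]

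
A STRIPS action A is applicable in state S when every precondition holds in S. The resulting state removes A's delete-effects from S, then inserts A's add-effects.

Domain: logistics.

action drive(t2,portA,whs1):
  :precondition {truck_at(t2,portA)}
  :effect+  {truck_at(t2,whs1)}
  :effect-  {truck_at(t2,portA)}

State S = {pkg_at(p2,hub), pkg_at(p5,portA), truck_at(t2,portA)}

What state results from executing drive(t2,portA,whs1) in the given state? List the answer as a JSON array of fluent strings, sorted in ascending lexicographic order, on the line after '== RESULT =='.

Progress:
  pre ⊆ S: {truck_at(t2,portA)} ⊆ S  — applicable
  S \ del = {pkg_at(p2,hub), pkg_at(p5,portA)}
  ∪ add   = {pkg_at(p2,hub), pkg_at(p5,portA), truck_at(t2,whs1)}

== RESULT ==
["pkg_at(p2,hub)", "pkg_at(p5,portA)", "truck_at(t2,whs1)"]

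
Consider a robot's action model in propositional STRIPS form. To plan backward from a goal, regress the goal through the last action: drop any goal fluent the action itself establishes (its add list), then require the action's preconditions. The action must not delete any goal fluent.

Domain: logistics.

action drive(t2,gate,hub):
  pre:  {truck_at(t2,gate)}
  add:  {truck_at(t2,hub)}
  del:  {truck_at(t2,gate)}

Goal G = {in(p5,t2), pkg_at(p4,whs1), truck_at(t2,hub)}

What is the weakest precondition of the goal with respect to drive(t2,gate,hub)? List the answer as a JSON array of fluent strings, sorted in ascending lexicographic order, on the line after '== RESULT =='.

Compute (G \ add) ∪ pre:
  G ∩ del = {}  (empty — regression defined)
  G \ add = {in(p5,t2), pkg_at(p4,whs1), truck_at(t2,hub)} \ {truck_at(t2,hub)} = {in(p5,t2), pkg_at(p4,whs1)}
  ∪ pre   = {in(p5,t2), pkg_at(p4,whs1)} ∪ {truck_at(t2,gate)}
          = {in(p5,t2), pkg_at(p4,whs1), truck_at(t2,gate)}

== RESULT ==
["in(p5,t2)", "pkg_at(p4,whs1)", "truck_at(t2,gate)"]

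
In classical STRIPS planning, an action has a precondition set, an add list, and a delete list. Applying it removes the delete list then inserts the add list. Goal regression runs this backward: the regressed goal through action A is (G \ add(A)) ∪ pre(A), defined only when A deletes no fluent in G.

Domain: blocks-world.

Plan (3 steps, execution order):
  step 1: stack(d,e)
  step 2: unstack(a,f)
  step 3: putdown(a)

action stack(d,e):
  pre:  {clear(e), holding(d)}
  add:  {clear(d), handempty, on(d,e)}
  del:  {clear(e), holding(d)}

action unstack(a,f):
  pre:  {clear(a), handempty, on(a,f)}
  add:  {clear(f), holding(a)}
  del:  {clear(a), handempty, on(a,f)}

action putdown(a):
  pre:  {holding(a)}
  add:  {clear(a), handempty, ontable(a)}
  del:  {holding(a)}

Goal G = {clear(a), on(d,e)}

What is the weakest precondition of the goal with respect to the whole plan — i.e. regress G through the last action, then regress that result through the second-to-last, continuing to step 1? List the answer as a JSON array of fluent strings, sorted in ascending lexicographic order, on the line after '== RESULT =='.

Work backward from the goal:
  through step 3 (putdown(a)): drop {clear(a)}, keep {on(d,e)}, require {holding(a)}
    → {holding(a), on(d,e)}
  through step 2 (unstack(a,f)): drop {holding(a)}, keep {on(d,e)}, require {clear(a), handempty, on(a,f)}
    → {clear(a), handempty, on(a,f), on(d,e)}
  through step 1 (stack(d,e)): drop {handempty, on(d,e)}, keep {clear(a), on(a,f)}, require {clear(e), holding(d)}
    → {clear(a), clear(e), holding(d), on(a,f)}

== RESULT ==
["clear(a)", "clear(e)", "holding(d)", "on(a,f)"]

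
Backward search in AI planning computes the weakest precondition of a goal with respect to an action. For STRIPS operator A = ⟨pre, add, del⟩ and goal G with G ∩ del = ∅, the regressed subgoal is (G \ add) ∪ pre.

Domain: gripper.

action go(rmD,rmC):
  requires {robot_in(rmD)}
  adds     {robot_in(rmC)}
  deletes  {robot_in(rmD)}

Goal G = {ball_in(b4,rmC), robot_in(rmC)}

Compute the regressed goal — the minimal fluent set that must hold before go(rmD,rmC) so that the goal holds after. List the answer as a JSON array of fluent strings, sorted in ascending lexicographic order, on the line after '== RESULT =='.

Compute (G \ add) ∪ pre:
  G ∩ del = {}  (empty — regression defined)
  G \ add = {ball_in(b4,rmC), robot_in(rmC)} \ {robot_in(rmC)} = {ball_in(b4,rmC)}
  ∪ pre   = {ball_in(b4,rmC)} ∪ {robot_in(rmD)}
          = {ball_in(b4,rmC), robot_in(rmD)}

== RESULT ==
["ball_in(b4,rmC)", "robot_in(rmD)"]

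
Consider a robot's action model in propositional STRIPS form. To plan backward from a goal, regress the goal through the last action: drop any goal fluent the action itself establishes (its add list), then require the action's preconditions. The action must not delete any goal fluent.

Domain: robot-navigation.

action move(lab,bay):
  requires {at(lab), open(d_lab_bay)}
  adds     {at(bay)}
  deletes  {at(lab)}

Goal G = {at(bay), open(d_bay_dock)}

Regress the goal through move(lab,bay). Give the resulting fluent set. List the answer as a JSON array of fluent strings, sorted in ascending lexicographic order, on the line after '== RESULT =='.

Compute (G \ add) ∪ pre:
  G ∩ del = {}  (empty — regression defined)
  G \ add = {at(bay), open(d_bay_dock)} \ {at(bay)} = {open(d_bay_dock)}
  ∪ pre   = {open(d_bay_dock)} ∪ {at(lab), open(d_lab_bay)}
          = {at(lab), open(d_bay_dock), open(d_lab_bay)}

== RESULT ==
["at(lab)", "open(d_bay_dock)", "open(d_lab_bay)"]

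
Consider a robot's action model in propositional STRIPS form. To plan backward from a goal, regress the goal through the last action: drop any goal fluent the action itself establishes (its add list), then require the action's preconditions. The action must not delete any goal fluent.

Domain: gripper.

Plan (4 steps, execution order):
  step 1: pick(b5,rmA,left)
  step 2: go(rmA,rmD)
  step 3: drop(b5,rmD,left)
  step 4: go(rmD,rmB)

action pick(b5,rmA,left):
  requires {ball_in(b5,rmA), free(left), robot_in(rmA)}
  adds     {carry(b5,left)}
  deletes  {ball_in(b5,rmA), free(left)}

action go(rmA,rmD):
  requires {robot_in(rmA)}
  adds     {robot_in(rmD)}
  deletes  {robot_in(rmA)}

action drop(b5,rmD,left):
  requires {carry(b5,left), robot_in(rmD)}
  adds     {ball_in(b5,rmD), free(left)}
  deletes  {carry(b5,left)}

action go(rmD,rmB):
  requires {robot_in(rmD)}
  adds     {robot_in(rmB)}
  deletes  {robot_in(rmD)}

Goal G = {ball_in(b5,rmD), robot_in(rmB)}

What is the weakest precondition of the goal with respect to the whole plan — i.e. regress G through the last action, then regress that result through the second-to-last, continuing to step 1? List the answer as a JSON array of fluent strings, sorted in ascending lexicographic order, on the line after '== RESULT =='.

Work backward from the goal:
  through step 4 (go(rmD,rmB)): drop {robot_in(rmB)}, keep {ball_in(b5,rmD)}, require {robot_in(rmD)}
    → {ball_in(b5,rmD), robot_in(rmD)}
  through step 3 (drop(b5,rmD,left)): drop {ball_in(b5,rmD)}, keep {robot_in(rmD)}, require {carry(b5,left), robot_in(rmD)}
    → {carry(b5,left), robot_in(rmD)}
  through step 2 (go(rmA,rmD)): drop {robot_in(rmD)}, keep {carry(b5,left)}, require {robot_in(rmA)}
    → {carry(b5,left), robot_in(rmA)}
  through step 1 (pick(b5,rmA,left)): drop {carry(b5,left)}, keep {robot_in(rmA)}, require {ball_in(b5,rmA), free(left), robot_in(rmA)}
    → {ball_in(b5,rmA), free(left), robot_in(rmA)}

== RESULT ==
["ball_in(b5,rmA)", "free(left)", "robot_in(rmA)"]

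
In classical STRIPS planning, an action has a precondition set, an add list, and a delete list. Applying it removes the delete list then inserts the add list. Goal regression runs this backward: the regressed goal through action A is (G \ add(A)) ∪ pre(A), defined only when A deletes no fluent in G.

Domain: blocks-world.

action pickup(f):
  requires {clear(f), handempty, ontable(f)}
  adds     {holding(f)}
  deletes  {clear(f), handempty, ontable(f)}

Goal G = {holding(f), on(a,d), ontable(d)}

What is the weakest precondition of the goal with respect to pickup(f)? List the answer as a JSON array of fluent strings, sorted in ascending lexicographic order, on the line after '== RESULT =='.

Regress:
  G ∩ del = {}  (empty — regression defined)
  G \ add = {holding(f), on(a,d), ontable(d)} \ {holding(f)} = {on(a,d), ontable(d)}
  ∪ pre   = {on(a,d), ontable(d)} ∪ {clear(f), handempty, ontable(f)}
          = {clear(f), handempty, on(a,d), ontable(d), ontable(f)}

== RESULT ==
["clear(f)", "handempty", "on(a,d)", "ontable(d)", "ontable(f)"]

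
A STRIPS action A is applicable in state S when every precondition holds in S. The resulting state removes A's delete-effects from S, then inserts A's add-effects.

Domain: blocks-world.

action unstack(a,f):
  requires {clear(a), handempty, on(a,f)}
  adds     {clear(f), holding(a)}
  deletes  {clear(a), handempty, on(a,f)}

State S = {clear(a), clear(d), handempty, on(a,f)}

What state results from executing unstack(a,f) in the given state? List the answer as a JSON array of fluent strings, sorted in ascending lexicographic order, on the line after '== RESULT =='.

Compute (S \ del) ∪ add:
  pre ⊆ S: {clear(a), handempty, on(a,f)} ⊆ S  — applicable
  S \ del = {clear(d)}
  ∪ add   = {clear(d), clear(f), holding(a)}

== RESULT ==
["clear(d)", "clear(f)", "holding(a)"]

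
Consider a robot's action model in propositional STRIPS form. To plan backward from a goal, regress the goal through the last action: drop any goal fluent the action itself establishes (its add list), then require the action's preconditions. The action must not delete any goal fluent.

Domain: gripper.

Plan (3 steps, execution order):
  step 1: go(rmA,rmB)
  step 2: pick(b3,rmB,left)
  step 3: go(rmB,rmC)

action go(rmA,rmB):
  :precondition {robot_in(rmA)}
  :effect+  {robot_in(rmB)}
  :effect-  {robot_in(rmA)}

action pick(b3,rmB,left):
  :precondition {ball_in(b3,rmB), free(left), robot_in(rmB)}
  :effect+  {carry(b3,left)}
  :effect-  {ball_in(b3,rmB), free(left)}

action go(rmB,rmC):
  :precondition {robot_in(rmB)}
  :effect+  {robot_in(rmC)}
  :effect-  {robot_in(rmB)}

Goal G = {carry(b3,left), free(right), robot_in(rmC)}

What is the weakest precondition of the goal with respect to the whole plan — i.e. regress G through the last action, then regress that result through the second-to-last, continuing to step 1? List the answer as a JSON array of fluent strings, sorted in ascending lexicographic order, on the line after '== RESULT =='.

Regress step by step:
  through step 3 (go(rmB,rmC)): drop {robot_in(rmC)}, keep {carry(b3,left), free(right)}, require {robot_in(rmB)}
    → {carry(b3,left), free(right), robot_in(rmB)}
  through step 2 (pick(b3,rmB,left)): drop {carry(b3,left)}, keep {free(right), robot_in(rmB)}, require {ball_in(b3,rmB), free(left), robot_in(rmB)}
    → {ball_in(b3,rmB), free(left), free(right), robot_in(rmB)}
  through step 1 (go(rmA,rmB)): drop {robot_in(rmB)}, keep {ball_in(b3,rmB), free(left), free(right)}, require {robot_in(rmA)}
    → {ball_in(b3,rmB), free(left), free(right), robot_in(rmA)}

== RESULT ==
["ball_in(b3,rmB)", "free(left)", "free(right)", "robot_in(rmA)"]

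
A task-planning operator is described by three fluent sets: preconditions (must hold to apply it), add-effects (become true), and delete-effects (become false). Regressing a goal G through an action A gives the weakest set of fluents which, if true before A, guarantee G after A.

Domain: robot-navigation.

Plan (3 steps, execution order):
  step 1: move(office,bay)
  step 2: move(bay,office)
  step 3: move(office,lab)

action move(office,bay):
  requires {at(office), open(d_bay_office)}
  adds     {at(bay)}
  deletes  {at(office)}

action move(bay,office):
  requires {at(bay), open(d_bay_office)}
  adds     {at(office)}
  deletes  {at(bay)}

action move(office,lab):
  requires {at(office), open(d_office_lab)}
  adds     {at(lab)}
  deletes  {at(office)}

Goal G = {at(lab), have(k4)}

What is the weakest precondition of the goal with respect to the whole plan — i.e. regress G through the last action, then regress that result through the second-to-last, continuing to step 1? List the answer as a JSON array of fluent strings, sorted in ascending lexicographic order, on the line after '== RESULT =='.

Work backward from the goal:
  through step 3 (move(office,lab)): drop {at(lab)}, keep {have(k4)}, require {at(office), open(d_office_lab)}
    → {at(office), have(k4), open(d_office_lab)}
  through step 2 (move(bay,office)): drop {at(office)}, keep {have(k4), open(d_office_lab)}, require {at(bay), open(d_bay_office)}
    → {at(bay), have(k4), open(d_bay_office), open(d_office_lab)}
  through step 1 (move(office,bay)): drop {at(bay)}, keep {have(k4), open(d_bay_office), open(d_office_lab)}, require {at(office), open(d_bay_office)}
    → {at(office), have(k4), open(d_bay_office), open(d_office_lab)}

== RESULT ==
["at(office)", "have(k4)", "open(d_bay_office)", "open(d_office_lab)"]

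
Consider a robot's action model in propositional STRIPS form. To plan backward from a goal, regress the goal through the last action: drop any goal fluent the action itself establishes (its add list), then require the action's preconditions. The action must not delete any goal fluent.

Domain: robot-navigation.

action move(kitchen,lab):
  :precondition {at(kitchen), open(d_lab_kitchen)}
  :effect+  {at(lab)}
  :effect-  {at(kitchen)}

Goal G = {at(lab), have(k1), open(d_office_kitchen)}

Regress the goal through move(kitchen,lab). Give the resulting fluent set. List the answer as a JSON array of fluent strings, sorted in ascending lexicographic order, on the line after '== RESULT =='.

Compute (G \ add) ∪ pre:
  G ∩ del = {}  (empty — regression defined)
  G \ add = {at(lab), have(k1), open(d_office_kitchen)} \ {at(lab)} = {have(k1), open(d_office_kitchen)}
  ∪ pre   = {have(k1), open(d_office_kitchen)} ∪ {at(kitchen), open(d_lab_kitchen)}
          = {at(kitchen), have(k1), open(d_lab_kitchen), open(d_office_kitchen)}

== RESULT ==
["at(kitchen)", "have(k1)", "open(d_lab_kitchen)", "open(d_office_kitchen)"]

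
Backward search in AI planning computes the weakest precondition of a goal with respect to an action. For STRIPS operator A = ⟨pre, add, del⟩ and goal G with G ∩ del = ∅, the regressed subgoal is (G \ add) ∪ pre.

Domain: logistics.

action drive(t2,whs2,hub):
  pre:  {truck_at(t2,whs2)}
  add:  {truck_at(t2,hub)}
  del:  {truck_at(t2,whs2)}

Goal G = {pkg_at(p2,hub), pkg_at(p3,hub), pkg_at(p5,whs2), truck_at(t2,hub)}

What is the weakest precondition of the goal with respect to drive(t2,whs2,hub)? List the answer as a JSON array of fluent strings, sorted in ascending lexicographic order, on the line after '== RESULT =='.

Regress:
  G ∩ del = {}  (empty — regression defined)
  G \ add = {pkg_at(p2,hub), pkg_at(p3,hub), pkg_at(p5,whs2), truck_at(t2,hub)} \ {truck_at(t2,hub)} = {pkg_at(p2,hub), pkg_at(p3,hub), pkg_at(p5,whs2)}
  ∪ pre   = {pkg_at(p2,hub), pkg_at(p3,hub), pkg_at(p5,whs2)} ∪ {truck_at(t2,whs2)}
          = {pkg_at(p2,hub), pkg_at(p3,hub), pkg_at(p5,whs2), truck_at(t2,whs2)}

== RESULT ==
["pkg_at(p2,hub)", "pkg_at(p3,hub)", "pkg_at(p5,whs2)", "truck_at(t2,whs2)"]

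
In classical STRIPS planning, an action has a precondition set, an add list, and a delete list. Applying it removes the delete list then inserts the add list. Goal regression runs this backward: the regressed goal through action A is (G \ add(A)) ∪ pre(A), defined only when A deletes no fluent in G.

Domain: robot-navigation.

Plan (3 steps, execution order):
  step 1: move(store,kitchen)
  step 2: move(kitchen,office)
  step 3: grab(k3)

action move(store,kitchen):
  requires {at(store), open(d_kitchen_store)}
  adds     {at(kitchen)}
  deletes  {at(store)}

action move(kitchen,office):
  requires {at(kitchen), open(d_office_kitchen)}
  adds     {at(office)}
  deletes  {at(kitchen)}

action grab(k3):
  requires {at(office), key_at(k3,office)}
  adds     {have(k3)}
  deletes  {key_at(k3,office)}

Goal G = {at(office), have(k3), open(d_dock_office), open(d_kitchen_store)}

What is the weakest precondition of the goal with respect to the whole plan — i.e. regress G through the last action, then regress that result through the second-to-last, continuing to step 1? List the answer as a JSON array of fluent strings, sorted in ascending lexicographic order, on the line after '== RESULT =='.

Work backward from the goal:
  through step 3 (grab(k3)): drop {have(k3)}, keep {at(office), open(d_dock_office), open(d_kitchen_store)}, require {at(office), key_at(k3,office)}
    → {at(office), key_at(k3,office), open(d_dock_office), open(d_kitchen_store)}
  through step 2 (move(kitchen,office)): drop {at(office)}, keep {key_at(k3,office), open(d_dock_office), open(d_kitchen_store)}, require {at(kitchen), open(d_office_kitchen)}
    → {at(kitchen), key_at(k3,office), open(d_dock_office), open(d_kitchen_store), open(d_office_kitchen)}
  through step 1 (move(store,kitchen)): drop {at(kitchen)}, keep {key_at(k3,office), open(d_dock_office), open(d_kitchen_store), open(d_office_kitchen)}, require {at(store), open(d_kitchen_store)}
    → {at(store), key_at(k3,office), open(d_dock_office), open(d_kitchen_store), open(d_office_kitchen)}

== RESULT ==
["at(store)", "key_at(k3,office)", "open(d_dock_office)", "open(d_kitchen_store)", "open(d_office_kitchen)"]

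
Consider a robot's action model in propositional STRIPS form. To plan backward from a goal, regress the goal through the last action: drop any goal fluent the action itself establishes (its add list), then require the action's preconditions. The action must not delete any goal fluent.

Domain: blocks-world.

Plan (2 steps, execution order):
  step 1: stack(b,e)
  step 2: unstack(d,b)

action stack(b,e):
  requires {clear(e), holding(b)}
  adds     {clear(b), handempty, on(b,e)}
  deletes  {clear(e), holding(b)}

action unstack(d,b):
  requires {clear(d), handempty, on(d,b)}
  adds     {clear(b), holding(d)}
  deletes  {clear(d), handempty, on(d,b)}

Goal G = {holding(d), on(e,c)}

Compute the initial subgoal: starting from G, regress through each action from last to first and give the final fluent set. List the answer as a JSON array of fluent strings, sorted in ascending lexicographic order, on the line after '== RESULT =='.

Regress step by step:
  through step 2 (unstack(d,b)): drop {holding(d)}, keep {on(e,c)}, require {clear(d), handempty, on(d,b)}
    → {clear(d), handempty, on(d,b), on(e,c)}
  through step 1 (stack(b,e)): drop {handempty}, keep {clear(d), on(d,b), on(e,c)}, require {clear(e), holding(b)}
    → {clear(d), clear(e), holding(b), on(d,b), on(e,c)}

== RESULT ==
["clear(d)", "clear(e)", "holding(b)", "on(d,b)", "on(e,c)"]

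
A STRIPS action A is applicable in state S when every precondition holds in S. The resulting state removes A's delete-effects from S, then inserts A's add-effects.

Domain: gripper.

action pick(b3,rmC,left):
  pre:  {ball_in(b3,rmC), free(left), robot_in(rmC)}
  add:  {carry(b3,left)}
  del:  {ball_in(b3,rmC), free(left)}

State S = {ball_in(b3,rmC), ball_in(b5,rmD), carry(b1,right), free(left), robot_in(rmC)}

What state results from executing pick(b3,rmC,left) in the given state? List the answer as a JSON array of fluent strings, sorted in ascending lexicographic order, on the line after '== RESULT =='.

Compute (S \ del) ∪ add:
  pre ⊆ S: {ball_in(b3,rmC), free(left), robot_in(rmC)} ⊆ S  — applicable
  S \ del = {ball_in(b5,rmD), carry(b1,right), robot_in(rmC)}
  ∪ add   = {ball_in(b5,rmD), carry(b1,right), carry(b3,left), robot_in(rmC)}

== RESULT ==
["ball_in(b5,rmD)", "carry(b1,right)", "carry(b3,left)", "robot_in(rmC)"]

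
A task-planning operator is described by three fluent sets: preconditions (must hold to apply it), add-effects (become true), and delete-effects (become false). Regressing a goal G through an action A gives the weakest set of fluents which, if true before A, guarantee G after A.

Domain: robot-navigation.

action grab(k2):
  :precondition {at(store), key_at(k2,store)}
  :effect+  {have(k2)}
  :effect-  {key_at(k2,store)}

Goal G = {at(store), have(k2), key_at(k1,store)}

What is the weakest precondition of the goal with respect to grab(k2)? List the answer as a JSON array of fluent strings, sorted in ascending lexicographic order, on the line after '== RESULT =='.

Compute (G \ add) ∪ pre:
  G ∩ del = {}  (empty — regression defined)
  G \ add = {at(store), have(k2), key_at(k1,store)} \ {have(k2)} = {at(store), key_at(k1,store)}
  ∪ pre   = {at(store), key_at(k1,store)} ∪ {at(store), key_at(k2,store)}
          = {at(store), key_at(k1,store), key_at(k2,store)}

== RESULT ==
["at(store)", "key_at(k1,store)", "key_at(k2,store)"]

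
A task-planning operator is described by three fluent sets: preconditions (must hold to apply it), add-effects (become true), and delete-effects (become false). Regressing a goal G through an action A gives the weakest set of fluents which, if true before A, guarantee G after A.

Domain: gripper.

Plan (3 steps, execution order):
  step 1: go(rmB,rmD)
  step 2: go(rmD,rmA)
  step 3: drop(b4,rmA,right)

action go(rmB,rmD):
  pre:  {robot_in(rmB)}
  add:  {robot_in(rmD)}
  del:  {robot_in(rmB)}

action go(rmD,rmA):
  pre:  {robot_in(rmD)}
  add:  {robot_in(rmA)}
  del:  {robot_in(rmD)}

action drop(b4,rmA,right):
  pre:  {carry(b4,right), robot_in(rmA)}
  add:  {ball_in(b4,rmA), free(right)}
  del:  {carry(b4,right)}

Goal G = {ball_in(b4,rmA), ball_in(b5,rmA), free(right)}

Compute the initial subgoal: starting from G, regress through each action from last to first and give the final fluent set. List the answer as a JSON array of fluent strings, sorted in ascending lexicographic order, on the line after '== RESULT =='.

Regress step by step:
  through step 3 (drop(b4,rmA,right)): drop {ball_in(b4,rmA), free(right)}, keep {ball_in(b5,rmA)}, require {carry(b4,right), robot_in(rmA)}
    → {ball_in(b5,rmA), carry(b4,right), robot_in(rmA)}
  through step 2 (go(rmD,rmA)): drop {robot_in(rmA)}, keep {ball_in(b5,rmA), carry(b4,right)}, require {robot_in(rmD)}
    → {ball_in(b5,rmA), carry(b4,right), robot_in(rmD)}
  through step 1 (go(rmB,rmD)): drop {robot_in(rmD)}, keep {ball_in(b5,rmA), carry(b4,right)}, require {robot_in(rmB)}
    → {ball_in(b5,rmA), carry(b4,right), robot_in(rmB)}

== RESULT ==
["ball_in(b5,rmA)", "carry(b4,right)", "robot_in(rmB)"]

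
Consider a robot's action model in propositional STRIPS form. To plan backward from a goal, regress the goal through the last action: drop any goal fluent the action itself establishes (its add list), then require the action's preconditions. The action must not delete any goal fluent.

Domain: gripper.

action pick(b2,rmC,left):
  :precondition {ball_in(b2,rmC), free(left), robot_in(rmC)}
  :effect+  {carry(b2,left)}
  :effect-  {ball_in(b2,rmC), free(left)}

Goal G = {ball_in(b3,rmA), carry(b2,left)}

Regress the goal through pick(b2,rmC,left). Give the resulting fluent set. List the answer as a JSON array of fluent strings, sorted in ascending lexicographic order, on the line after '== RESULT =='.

Compute (G \ add) ∪ pre:
  G ∩ del = {}  (empty — regression defined)
  G \ add = {ball_in(b3,rmA), carry(b2,left)} \ {carry(b2,left)} = {ball_in(b3,rmA)}
  ∪ pre   = {ball_in(b3,rmA)} ∪ {ball_in(b2,rmC), free(left), robot_in(rmC)}
          = {ball_in(b2,rmC), ball_in(b3,rmA), free(left), robot_in(rmC)}

== RESULT ==
["ball_in(b2,rmC)", "ball_in(b3,rmA)", "free(left)", "robot_in(rmC)"]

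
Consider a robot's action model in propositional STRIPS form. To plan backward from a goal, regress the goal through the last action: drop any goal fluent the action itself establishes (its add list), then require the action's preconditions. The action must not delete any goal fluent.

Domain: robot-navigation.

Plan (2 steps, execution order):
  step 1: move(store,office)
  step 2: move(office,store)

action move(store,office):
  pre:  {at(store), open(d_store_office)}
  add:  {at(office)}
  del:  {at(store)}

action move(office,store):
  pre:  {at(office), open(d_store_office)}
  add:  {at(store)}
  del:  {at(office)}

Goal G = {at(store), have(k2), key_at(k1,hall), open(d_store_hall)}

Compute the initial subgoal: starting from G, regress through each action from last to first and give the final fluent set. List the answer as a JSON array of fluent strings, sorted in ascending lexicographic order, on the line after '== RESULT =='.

Work backward from the goal:
  through step 2 (move(office,store)): drop {at(store)}, keep {have(k2), key_at(k1,hall), open(d_store_hall)}, require {at(office), open(d_store_office)}
    → {at(office), have(k2), key_at(k1,hall), open(d_store_hall), open(d_store_office)}
  through step 1 (move(store,office)): drop {at(office)}, keep {have(k2), key_at(k1,hall), open(d_store_hall), open(d_store_office)}, require {at(store), open(d_store_office)}
    → {at(store), have(k2), key_at(k1,hall), open(d_store_hall), open(d_store_office)}

== RESULT ==
["at(store)", "have(k2)", "key_at(k1,hall)", "open(d_store_hall)", "open(d_store_office)"]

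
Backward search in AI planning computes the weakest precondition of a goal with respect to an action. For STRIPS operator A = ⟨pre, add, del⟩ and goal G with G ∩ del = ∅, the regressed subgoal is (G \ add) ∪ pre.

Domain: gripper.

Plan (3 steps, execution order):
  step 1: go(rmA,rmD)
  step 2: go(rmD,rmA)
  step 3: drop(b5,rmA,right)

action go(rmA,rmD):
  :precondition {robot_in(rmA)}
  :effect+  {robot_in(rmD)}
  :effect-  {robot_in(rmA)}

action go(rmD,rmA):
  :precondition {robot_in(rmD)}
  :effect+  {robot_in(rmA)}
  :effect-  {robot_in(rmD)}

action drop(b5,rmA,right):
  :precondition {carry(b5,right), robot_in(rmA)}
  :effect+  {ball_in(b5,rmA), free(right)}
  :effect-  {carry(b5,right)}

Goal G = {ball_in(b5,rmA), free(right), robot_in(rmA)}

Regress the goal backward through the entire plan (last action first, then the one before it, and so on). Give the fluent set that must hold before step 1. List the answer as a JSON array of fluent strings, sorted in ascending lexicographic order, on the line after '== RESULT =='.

Regress step by step:
  through step 3 (drop(b5,rmA,right)): drop {ball_in(b5,rmA), free(right)}, keep {robot_in(rmA)}, require {carry(b5,right), robot_in(rmA)}
    → {carry(b5,right), robot_in(rmA)}
  through step 2 (go(rmD,rmA)): drop {robot_in(rmA)}, keep {carry(b5,right)}, require {robot_in(rmD)}
    → {carry(b5,right), robot_in(rmD)}
  through step 1 (go(rmA,rmD)): drop {robot_in(rmD)}, keep {carry(b5,right)}, require {robot_in(rmA)}
    → {carry(b5,right), robot_in(rmA)}

== RESULT ==
["carry(b5,right)", "robot_in(rmA)"]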